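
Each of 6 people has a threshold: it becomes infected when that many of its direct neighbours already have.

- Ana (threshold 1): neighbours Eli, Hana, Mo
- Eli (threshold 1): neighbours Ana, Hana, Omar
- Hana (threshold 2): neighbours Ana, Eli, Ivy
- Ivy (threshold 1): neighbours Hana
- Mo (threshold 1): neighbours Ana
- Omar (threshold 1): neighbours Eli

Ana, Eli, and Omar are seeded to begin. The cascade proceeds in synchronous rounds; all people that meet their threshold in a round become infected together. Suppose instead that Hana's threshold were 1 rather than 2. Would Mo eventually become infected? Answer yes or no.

With Hana's threshold at 1:
Round 1 — Ana, Eli, Omar become infected (initial).
Round 2 — checking thresholds:
  Hana: 2 of 3 neighbours ≥ 1, becomes infected.
  Mo: 1 of 1 neighbours ≥ 1, becomes infected.
Round 3 — checking thresholds:
  Ivy: 1 of 1 neighbours ≥ 1, becomes infected.
Round 4 — no new infections; cascade stops.

yes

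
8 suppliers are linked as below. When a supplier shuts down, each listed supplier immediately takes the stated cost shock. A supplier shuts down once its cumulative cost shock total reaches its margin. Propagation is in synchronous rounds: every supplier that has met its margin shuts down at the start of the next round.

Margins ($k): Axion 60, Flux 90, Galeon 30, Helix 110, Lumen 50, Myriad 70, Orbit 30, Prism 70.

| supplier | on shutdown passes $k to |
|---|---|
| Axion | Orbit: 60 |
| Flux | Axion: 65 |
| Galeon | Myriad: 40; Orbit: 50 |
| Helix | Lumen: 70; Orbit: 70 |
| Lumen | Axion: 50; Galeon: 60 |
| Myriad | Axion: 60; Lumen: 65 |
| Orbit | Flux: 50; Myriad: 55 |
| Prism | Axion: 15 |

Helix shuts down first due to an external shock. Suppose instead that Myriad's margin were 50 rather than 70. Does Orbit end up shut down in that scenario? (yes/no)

yes

With Myriad's margin at 50:
Round 1 — Helix shuts down (initial).
  Lumen: +70 → 70 ≥ 50
  Orbit: +70 → 70 ≥ 30
Round 2 — Lumen, Orbit shut down.
  Axion: +50 → 50 < 60
  Flux: +50 → 50 < 90
  Galeon: +60 → 60 ≥ 30
  Myriad: +55 → 55 ≥ 50
Round 3 — Galeon, Myriad shut down.
  Axion: +60 → 110 ≥ 60
Round 4 — Axion shuts down.
No further shutdowns.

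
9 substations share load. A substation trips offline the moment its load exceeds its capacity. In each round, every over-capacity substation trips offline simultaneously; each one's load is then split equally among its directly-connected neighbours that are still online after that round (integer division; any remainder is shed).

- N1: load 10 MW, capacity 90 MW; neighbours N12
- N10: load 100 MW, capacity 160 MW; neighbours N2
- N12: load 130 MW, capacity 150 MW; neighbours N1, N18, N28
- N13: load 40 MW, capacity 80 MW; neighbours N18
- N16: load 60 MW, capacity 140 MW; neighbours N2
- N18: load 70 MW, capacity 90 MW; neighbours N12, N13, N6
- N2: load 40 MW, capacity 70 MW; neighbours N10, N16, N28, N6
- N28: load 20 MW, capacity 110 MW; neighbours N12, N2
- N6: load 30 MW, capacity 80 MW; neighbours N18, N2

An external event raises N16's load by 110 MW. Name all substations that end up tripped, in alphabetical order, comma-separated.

Round 1 — N16 at 170 > 140. N16 trips offline.
  N16 sheds 170 MW to N2: 170 each.
    N2: 40+170 = 210 > 70
Round 2 — N2 trips offline.
  N2 sheds 210 MW to N10, N28, N6: 70 each.
    N10: 100+70 = 170 > 160
    N28: 20+70 = 90 ≤ 110
    N6: 30+70 = 100 > 80
Round 3 — N10, N6 trip offline.
  N10 sheds 170 MW: no online neighbours, lost.
  N6 sheds 100 MW to N18: 100 each.
    N18: 70+100 = 170 > 90
Round 4 — N18 trips offline.
  N18 sheds 170 MW to N12, N13: 85 each.
    N12: 130+85 = 215 > 150
    N13: 40+85 = 125 > 80
Round 5 — N12, N13 trip offline.
  N12 sheds 215 MW to N1, N28: 107 each (1 lost).
    N1: 10+107 = 117 > 90
    N28: 90+107 = 197 > 110
  N13 sheds 125 MW: no online neighbours, lost.
Round 6 — N1, N28 trip offline.
  N1 sheds 117 MW: no online neighbours, lost.
  N28 sheds 197 MW: no online neighbours, lost.
No further trips.

N1, N10, N12, N13, N16, N18, N2, N28, N6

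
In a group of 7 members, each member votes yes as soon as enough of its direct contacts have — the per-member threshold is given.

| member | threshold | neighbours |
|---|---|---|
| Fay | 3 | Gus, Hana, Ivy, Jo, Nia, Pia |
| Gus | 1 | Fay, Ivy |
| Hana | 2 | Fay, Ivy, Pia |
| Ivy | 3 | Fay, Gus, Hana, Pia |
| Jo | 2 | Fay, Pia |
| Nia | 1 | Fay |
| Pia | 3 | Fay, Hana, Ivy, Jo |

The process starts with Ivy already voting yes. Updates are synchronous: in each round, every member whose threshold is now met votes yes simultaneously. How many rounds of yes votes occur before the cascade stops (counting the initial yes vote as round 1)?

2

Round 1 — Ivy votes yes (initial).
Round 2 — checking thresholds:
  Fay: 1 of 6 neighbours < 3, not yet.
  Gus: 1 of 2 neighbours ≥ 1, votes yes.
  Hana: 1 of 3 neighbours < 2, not yet.
  Pia: 1 of 4 neighbours < 3, not yet.
Round 3 — no new yes votes; cascade stops.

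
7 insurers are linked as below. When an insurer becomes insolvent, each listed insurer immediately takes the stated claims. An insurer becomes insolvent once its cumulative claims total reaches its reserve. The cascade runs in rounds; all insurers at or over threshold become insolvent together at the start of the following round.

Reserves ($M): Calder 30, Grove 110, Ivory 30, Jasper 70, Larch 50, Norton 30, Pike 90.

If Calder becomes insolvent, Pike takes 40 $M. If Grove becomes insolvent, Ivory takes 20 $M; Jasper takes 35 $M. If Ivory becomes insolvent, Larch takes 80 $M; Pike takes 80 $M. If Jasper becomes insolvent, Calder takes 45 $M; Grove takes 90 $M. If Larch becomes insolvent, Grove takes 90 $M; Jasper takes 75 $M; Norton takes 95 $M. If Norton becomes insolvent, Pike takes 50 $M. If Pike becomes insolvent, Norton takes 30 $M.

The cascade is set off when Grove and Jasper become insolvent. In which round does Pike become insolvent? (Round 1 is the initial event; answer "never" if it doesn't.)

never

Round 1 — Grove, Jasper become insolvent (initial).
  Calder: +45 → 45 ≥ 30
  Ivory: +20 → 20 < 30
Round 2 — Calder becomes insolvent.
  Pike: +40 → 40 < 90
No further insolvencies.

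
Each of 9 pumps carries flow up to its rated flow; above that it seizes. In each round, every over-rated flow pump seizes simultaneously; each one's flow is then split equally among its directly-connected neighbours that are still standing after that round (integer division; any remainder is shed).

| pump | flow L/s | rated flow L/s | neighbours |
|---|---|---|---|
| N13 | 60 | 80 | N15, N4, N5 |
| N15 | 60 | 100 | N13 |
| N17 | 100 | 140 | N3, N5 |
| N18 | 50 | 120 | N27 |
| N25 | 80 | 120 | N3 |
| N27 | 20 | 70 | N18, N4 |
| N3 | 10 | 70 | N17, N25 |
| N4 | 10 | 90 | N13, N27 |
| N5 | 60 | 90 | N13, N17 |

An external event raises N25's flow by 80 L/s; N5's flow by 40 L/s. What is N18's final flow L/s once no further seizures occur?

Round 1 — N25 at 160 > 120; N5 at 100 > 90. N25, N5 seize.
  N25 sheds 160 L/s to N3: 160 each.
    N3: 10+160 = 170 > 70
  N5 sheds 100 L/s to N13, N17: 50 each.
    N13: 60+50 = 110 > 80
    N17: 100+50 = 150 > 140
Round 2 — N13, N17, N3 seize.
  N13 sheds 110 L/s to N15, N4: 55 each.
    N15: 60+55 = 115 > 100
    N4: 10+55 = 65 ≤ 90
  N17 sheds 150 L/s: no online neighbours, lost.
  N3 sheds 170 L/s: no online neighbours, lost.
Round 3 — N15 seizes.
  N15 sheds 115 L/s: no online neighbours, lost.
No further seizures.

50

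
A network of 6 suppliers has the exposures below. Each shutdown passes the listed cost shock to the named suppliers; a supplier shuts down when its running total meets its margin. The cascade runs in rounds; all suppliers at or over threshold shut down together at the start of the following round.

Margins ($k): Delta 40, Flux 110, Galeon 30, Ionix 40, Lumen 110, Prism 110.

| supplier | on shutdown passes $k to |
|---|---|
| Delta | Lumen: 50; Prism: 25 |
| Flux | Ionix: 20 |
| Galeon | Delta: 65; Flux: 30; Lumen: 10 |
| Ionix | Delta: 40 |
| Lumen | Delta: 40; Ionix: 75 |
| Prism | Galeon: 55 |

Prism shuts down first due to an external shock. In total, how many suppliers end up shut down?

Round 1 — Prism shuts down (initial).
  Galeon: +55 → 55 ≥ 30
Round 2 — Galeon shuts down.
  Delta: +65 → 65 ≥ 40
  Flux: +30 → 30 < 110
  Lumen: +10 → 10 < 110
Round 3 — Delta shuts down.
  Lumen: +50 → 60 < 110
No further shutdowns.

3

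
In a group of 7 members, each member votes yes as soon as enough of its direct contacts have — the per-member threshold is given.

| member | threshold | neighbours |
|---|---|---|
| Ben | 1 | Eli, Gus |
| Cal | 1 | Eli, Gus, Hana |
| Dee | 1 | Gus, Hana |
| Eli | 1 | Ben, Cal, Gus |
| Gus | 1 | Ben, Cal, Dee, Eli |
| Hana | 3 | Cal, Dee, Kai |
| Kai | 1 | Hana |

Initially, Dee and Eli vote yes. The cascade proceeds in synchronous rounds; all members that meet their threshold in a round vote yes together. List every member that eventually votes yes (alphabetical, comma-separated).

Round 1 — Dee, Eli vote yes (initial).
Round 2 — checking thresholds:
  Ben: 1 of 2 neighbours ≥ 1, votes yes.
  Cal: 1 of 3 neighbours ≥ 1, votes yes.
  Gus: 2 of 4 neighbours ≥ 1, votes yes.
  Hana: 1 of 3 neighbours < 3, holds.
Round 3 — no new yes votes; cascade stops.

Ben, Cal, Dee, Eli, Gus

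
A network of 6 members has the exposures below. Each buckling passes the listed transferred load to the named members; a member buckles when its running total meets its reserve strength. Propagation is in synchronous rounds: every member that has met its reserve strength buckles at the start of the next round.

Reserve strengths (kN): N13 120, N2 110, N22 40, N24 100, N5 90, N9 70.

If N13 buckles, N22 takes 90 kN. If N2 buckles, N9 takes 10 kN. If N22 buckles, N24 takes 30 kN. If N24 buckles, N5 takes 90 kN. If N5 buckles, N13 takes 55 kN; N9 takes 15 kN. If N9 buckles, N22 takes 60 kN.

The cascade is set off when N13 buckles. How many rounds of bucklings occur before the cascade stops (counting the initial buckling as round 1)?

2

Round 1 — N13 buckles (initial).
  N22: +90 → 90 ≥ 40
Round 2 — N22 buckles.
  N24: +30 → 30 < 100
No further bucklings.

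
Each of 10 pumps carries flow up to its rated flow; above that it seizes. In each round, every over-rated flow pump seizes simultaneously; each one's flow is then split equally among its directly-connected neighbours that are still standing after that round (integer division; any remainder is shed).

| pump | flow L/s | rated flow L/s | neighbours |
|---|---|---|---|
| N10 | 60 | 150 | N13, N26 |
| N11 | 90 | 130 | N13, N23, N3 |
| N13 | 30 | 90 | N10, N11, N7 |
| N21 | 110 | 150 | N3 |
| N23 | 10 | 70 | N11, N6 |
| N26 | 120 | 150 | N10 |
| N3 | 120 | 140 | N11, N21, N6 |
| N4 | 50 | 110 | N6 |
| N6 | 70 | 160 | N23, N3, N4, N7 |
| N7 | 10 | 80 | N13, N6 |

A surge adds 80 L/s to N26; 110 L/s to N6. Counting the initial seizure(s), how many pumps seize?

Round 1 — N26 at 200 > 150; N6 at 180 > 160. N26, N6 seize.
  N26 sheds 200 L/s to N10: 200 each.
    N10: 60+200 = 260 > 150
  N6 sheds 180 L/s to N23, N3, N4, N7: 45 each.
    N23: 10+45 = 55 ≤ 70
    N3: 120+45 = 165 > 140
    N4: 50+45 = 95 ≤ 110
    N7: 10+45 = 55 ≤ 80
Round 2 — N10, N3 seize.
  N10 sheds 260 L/s to N13: 260 each.
    N13: 30+260 = 290 > 90
  N3 sheds 165 L/s to N11, N21: 82 each (1 lost).
    N11: 90+82 = 172 > 130
    N21: 110+82 = 192 > 150
Round 3 — N11, N13, N21 seize.
  N11 sheds 172 L/s to N23: 172 each.
    N23: 55+172 = 227 > 70
  N13 sheds 290 L/s to N7: 290 each.
    N7: 55+290 = 345 > 80
  N21 sheds 192 L/s: no online neighbours, lost.
Round 4 — N23, N7 seize.
  N23 sheds 227 L/s: no online neighbours, lost.
  N7 sheds 345 L/s: no online neighbours, lost.
No further seizures.

9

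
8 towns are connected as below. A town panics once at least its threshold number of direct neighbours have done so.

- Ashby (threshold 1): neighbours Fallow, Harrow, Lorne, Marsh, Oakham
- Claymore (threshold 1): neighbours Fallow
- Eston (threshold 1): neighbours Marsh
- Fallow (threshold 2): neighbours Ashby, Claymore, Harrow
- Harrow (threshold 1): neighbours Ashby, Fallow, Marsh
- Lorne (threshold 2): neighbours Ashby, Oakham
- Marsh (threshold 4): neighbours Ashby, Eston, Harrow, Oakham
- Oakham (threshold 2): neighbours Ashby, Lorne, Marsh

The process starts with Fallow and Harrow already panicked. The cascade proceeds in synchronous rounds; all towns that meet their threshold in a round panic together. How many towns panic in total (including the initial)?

4

Round 1 — Fallow, Harrow panic (initial).
Round 2 — checking thresholds:
  Ashby: 2 of 5 neighbours ≥ 1, panics.
  Claymore: 1 of 1 neighbours ≥ 1, panics.
  Marsh: 1 of 4 neighbours < 4, below threshold.
Round 3 — no new panics; cascade stops.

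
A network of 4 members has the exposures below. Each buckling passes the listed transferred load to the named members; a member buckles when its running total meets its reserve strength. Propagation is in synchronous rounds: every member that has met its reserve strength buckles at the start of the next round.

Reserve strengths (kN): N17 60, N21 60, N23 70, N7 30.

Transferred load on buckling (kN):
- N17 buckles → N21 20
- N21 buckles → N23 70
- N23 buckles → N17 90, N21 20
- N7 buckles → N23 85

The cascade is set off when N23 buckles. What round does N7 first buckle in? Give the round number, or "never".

never

Round 1 — N23 buckles (initial).
  N17: +90 → 90 ≥ 60
  N21: +20 → 20 < 60
Round 2 — N17 buckles.
  N21: +20 → 40 < 60
No further bucklings.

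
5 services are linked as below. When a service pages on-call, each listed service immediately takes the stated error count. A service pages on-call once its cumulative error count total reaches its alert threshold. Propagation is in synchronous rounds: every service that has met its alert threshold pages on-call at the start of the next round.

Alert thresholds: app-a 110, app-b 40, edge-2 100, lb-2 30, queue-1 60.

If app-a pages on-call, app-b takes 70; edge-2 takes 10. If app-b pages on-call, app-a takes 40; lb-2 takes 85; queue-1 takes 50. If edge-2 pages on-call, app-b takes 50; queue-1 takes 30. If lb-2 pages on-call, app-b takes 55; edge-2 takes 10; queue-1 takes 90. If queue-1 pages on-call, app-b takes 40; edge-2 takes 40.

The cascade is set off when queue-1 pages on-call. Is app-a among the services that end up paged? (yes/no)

no

Round 1 — queue-1 pages on-call (initial).
  app-b: +40 → 40 ≥ 40
  edge-2: +40 → 40 < 100
Round 2 — app-b pages on-call.
  app-a: +40 → 40 < 110
  lb-2: +85 → 85 ≥ 30
Round 3 — lb-2 pages on-call.
  edge-2: +10 → 50 < 100
No further pages.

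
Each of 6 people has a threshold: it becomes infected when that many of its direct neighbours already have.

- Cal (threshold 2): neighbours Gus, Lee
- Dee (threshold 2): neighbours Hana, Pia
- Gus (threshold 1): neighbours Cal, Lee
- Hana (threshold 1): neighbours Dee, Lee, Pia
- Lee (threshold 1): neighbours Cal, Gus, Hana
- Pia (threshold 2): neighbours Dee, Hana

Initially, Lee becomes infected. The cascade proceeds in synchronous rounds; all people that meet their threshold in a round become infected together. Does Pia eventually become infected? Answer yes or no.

Round 1 — Lee becomes infected (initial).
Round 2 — checking thresholds:
  Cal: 1 of 2 neighbours < 2, not yet.
  Gus: 1 of 2 neighbours ≥ 1, becomes infected.
  Hana: 1 of 3 neighbours ≥ 1, becomes infected.
Round 3 — checking thresholds:
  Cal: 2 of 2 neighbours ≥ 2, becomes infected.
  Dee: 1 of 2 neighbours < 2, not yet.
  Pia: 1 of 2 neighbours < 2, not yet.
Round 4 — no new infections; cascade stops.

no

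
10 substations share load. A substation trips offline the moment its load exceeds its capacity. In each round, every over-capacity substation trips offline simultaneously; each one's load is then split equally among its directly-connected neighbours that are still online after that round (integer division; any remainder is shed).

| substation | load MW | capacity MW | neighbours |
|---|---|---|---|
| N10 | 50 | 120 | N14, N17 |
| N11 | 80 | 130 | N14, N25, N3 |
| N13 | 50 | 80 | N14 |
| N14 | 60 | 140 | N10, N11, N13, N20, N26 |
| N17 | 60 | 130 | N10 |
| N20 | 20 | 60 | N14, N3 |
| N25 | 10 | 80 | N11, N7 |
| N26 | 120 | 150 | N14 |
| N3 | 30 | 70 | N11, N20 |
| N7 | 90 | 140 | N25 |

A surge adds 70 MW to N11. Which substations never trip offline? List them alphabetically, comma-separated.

Round 1 — N11 at 150 > 130. N11 trips offline.
  N11 sheds 150 MW to N14, N25, N3: 50 each.
    N14: 60+50 = 110 ≤ 140
    N25: 10+50 = 60 ≤ 80
    N3: 30+50 = 80 > 70
Round 2 — N3 trips offline.
  N3 sheds 80 MW to N20: 80 each.
    N20: 20+80 = 100 > 60
Round 3 — N20 trips offline.
  N20 sheds 100 MW to N14: 100 each.
    N14: 110+100 = 210 > 140
Round 4 — N14 trips offline.
  N14 sheds 210 MW to N10, N13, N26: 70 each.
    N10: 50+70 = 120 ≤ 120
    N13: 50+70 = 120 > 80
    N26: 120+70 = 190 > 150
Round 5 — N13, N26 trip offline.
  N13 sheds 120 MW: no online neighbours, lost.
  N26 sheds 190 MW: no online neighbours, lost.
No further trips.

N10, N17, N25, N7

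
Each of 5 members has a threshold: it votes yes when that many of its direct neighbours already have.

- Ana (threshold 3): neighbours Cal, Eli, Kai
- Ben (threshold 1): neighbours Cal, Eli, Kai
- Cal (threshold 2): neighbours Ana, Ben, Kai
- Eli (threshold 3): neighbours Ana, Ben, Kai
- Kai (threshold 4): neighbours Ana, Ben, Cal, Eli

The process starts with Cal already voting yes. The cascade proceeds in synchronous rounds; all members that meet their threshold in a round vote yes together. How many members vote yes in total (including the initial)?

2

Round 1 — Cal votes yes (initial).
Round 2 — checking thresholds:
  Ana: 1 of 3 neighbours < 3, below threshold.
  Ben: 1 of 3 neighbours ≥ 1, votes yes.
  Kai: 1 of 4 neighbours < 4, below threshold.
Round 3 — no new yes votes; cascade stops.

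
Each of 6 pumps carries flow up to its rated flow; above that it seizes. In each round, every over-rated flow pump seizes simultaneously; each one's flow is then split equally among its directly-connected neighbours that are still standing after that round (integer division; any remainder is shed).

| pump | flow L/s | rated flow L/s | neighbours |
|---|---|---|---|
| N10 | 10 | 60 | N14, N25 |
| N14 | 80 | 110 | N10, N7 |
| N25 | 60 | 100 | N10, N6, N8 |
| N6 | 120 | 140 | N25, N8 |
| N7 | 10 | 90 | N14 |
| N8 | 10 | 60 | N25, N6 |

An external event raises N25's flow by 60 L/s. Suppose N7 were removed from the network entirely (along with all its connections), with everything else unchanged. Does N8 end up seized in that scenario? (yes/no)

With N7 removed:
Round 1 — N25 at 120 > 100. N25 seizes.
  N25 sheds 120 L/s to N10, N6, N8: 40 each.
    N10: 10+40 = 50 ≤ 60
    N6: 120+40 = 160 > 140
    N8: 10+40 = 50 ≤ 60
Round 2 — N6 seizes.
  N6 sheds 160 L/s to N8: 160 each.
    N8: 50+160 = 210 > 60
Round 3 — N8 seizes.
  N8 sheds 210 L/s: no online neighbours, lost.
No further seizures.

yes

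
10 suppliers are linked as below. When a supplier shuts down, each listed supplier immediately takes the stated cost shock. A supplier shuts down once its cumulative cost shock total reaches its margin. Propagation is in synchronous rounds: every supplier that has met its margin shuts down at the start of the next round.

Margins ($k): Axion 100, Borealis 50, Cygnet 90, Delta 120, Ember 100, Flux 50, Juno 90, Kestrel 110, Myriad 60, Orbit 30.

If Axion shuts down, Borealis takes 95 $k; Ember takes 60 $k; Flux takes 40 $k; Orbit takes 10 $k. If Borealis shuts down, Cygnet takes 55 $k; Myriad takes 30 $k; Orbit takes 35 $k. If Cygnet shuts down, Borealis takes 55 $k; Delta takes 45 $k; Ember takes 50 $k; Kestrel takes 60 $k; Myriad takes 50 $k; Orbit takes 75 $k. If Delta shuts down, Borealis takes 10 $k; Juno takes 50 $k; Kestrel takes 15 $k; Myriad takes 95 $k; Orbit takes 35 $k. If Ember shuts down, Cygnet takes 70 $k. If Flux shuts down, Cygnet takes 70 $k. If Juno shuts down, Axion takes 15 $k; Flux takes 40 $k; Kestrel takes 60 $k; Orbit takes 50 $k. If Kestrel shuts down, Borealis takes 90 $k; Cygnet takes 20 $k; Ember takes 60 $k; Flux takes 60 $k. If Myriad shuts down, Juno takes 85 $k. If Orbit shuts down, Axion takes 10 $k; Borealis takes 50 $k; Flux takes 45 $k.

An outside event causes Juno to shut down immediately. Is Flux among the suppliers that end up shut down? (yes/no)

Round 1 — Juno shuts down (initial).
  Axion: +15 → 15 < 100
  Flux: +40 → 40 < 50
  Kestrel: +60 → 60 < 110
  Orbit: +50 → 50 ≥ 30
Round 2 — Orbit shuts down.
  Axion: +10 → 25 < 100
  Borealis: +50 → 50 ≥ 50
  Flux: +45 → 85 ≥ 50
Round 3 — Borealis, Flux shut down.
  Cygnet: +55+70 → 125 ≥ 90
  Myriad: +30 → 30 < 60
Round 4 — Cygnet shuts down.
  Delta: +45 → 45 < 120
  Ember: +50 → 50 < 100
  Kestrel: +60 → 120 ≥ 110
  Myriad: +50 → 80 ≥ 60
Round 5 — Kestrel, Myriad shut down.
  Ember: +60 → 110 ≥ 100
Round 6 — Ember shuts down.
No further shutdowns.

yes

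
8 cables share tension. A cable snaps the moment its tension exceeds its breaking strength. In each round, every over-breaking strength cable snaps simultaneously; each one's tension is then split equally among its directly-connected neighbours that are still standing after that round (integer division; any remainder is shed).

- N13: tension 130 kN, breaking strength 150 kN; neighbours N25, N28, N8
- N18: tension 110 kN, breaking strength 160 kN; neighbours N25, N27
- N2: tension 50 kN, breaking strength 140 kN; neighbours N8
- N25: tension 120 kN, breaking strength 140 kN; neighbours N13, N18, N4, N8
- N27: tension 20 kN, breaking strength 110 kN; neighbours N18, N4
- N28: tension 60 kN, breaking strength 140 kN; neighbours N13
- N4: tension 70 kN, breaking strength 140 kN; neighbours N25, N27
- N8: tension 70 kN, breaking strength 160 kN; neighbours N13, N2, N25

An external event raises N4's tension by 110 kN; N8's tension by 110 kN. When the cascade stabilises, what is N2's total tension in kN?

Round 1 — N4 at 180 > 140; N8 at 180 > 160. N4, N8 snap.
  N4 sheds 180 kN to N25, N27: 90 each.
    N25: 120+90 = 210 > 140
    N27: 20+90 = 110 ≤ 110
  N8 sheds 180 kN to N13, N2, N25: 60 each.
    N13: 130+60 = 190 > 150
    N2: 50+60 = 110 ≤ 140
    N25: 210+60 = 270 > 140
Round 2 — N13, N25 snap.
  N13 sheds 190 kN to N28: 190 each.
    N28: 60+190 = 250 > 140
  N25 sheds 270 kN to N18: 270 each.
    N18: 110+270 = 380 > 160
Round 3 — N18, N28 snap.
  N18 sheds 380 kN to N27: 380 each.
    N27: 110+380 = 490 > 110
  N28 sheds 250 kN: no online neighbours, lost.
Round 4 — N27 snaps.
  N27 sheds 490 kN: no online neighbours, lost.
No further breaks.

110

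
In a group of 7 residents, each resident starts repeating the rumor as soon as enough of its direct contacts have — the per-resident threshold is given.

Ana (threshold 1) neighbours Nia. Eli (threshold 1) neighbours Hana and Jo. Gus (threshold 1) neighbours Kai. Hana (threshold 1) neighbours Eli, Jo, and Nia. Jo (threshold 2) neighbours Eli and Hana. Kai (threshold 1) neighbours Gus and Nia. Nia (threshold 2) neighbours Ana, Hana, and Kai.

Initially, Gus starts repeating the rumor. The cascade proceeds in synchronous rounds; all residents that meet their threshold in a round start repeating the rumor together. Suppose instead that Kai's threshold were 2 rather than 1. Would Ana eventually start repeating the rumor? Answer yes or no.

no

With Kai's threshold at 2:
Round 1 — Gus starts repeating the rumor (initial).
Round 2 — no new spreads; cascade stops.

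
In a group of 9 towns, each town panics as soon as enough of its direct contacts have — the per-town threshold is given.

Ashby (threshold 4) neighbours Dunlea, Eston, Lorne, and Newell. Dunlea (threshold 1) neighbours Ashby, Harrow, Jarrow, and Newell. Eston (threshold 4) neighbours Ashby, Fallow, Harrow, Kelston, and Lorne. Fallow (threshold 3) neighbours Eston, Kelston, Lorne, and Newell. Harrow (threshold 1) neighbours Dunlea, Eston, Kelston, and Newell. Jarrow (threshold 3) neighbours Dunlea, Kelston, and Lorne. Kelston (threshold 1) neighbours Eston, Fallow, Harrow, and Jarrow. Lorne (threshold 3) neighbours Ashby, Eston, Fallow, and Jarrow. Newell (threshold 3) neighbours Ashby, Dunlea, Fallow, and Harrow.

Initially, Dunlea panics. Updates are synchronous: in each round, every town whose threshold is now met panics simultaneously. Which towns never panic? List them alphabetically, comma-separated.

Round 1 — Dunlea panics (initial).
Round 2 — checking thresholds:
  Ashby: 1 of 4 neighbours < 4, holds.
  Harrow: 1 of 4 neighbours ≥ 1, panics.
  Jarrow: 1 of 3 neighbours < 3, holds.
  Newell: 1 of 4 neighbours < 3, holds.
Round 3 — checking thresholds:
  Ashby: 1 of 4 neighbours < 4, holds.
  Eston: 1 of 5 neighbours < 4, holds.
  Jarrow: 1 of 3 neighbours < 3, holds.
  Kelston: 1 of 4 neighbours ≥ 1, panics.
  Newell: 2 of 4 neighbours < 3, holds.
Round 4 — no new panics; cascade stops.

Ashby, Eston, Fallow, Jarrow, Lorne, Newell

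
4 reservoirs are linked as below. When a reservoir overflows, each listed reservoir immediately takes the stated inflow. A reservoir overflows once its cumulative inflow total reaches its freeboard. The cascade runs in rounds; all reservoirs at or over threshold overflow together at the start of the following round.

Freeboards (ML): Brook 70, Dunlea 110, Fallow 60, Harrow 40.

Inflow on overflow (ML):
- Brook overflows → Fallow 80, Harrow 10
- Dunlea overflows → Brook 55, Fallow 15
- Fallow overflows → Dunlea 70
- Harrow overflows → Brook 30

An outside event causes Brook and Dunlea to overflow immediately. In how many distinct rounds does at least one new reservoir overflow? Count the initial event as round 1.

2

Round 1 — Brook, Dunlea overflow (initial).
  Fallow: +80+15 → 95 ≥ 60
  Harrow: +10 → 10 < 40
Round 2 — Fallow overflows.
No further overflows.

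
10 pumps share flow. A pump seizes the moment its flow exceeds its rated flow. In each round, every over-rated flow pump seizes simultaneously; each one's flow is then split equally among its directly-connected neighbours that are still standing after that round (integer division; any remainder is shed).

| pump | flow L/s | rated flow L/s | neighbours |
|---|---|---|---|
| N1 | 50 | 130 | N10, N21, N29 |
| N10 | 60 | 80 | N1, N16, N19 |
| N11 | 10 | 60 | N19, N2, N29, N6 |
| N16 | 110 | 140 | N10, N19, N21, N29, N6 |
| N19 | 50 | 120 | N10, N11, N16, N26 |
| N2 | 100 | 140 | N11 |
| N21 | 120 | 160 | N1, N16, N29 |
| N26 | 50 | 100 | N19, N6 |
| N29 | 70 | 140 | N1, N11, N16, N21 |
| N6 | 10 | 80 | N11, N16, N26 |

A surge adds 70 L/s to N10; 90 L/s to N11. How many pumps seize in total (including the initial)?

6

Round 1 — N10 at 130 > 80; N11 at 100 > 60. N10, N11 seize.
  N10 sheds 130 L/s to N1, N16, N19: 43 each (1 lost).
    N1: 50+43 = 93 ≤ 130
    N16: 110+43 = 153 > 140
    N19: 50+43 = 93 ≤ 120
  N11 sheds 100 L/s to N19, N2, N29, N6: 25 each.
    N19: 93+25 = 118 ≤ 120
    N2: 100+25 = 125 ≤ 140
    N29: 70+25 = 95 ≤ 140
    N6: 10+25 = 35 ≤ 80
Round 2 — N16 seizes.
  N16 sheds 153 L/s to N19, N21, N29, N6: 38 each (1 lost).
    N19: 118+38 = 156 > 120
    N21: 120+38 = 158 ≤ 160
    N29: 95+38 = 133 ≤ 140
    N6: 35+38 = 73 ≤ 80
Round 3 — N19 seizes.
  N19 sheds 156 L/s to N26: 156 each.
    N26: 50+156 = 206 > 100
Round 4 — N26 seizes.
  N26 sheds 206 L/s to N6: 206 each.
    N6: 73+206 = 279 > 80
Round 5 — N6 seizes.
  N6 sheds 279 L/s: no online neighbours, lost.
No further seizures.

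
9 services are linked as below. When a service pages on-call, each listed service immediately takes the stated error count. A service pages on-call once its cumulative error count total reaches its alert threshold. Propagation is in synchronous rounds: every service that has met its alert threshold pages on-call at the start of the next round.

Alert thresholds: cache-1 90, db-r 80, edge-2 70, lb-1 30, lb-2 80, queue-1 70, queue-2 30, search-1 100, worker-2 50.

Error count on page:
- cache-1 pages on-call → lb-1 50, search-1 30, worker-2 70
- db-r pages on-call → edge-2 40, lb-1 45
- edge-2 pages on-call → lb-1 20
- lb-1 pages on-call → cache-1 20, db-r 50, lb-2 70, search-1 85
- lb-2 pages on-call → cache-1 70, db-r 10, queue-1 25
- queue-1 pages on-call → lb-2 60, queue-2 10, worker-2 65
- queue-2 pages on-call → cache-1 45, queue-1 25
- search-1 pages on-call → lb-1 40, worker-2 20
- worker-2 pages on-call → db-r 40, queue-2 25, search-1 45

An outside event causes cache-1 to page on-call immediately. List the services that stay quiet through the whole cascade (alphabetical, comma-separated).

Round 1 — cache-1 pages on-call (initial).
  lb-1: +50 → 50 ≥ 30
  search-1: +30 → 30 < 100
  worker-2: +70 → 70 ≥ 50
Round 2 — lb-1, worker-2 page on-call.
  db-r: +50+40 → 90 ≥ 80
  lb-2: +70 → 70 < 80
  queue-2: +25 → 25 < 30
  search-1: +85+45 → 160 ≥ 100
Round 3 — db-r, search-1 page on-call.
  edge-2: +40 → 40 < 70
No further pages.

edge-2, lb-2, queue-1, queue-2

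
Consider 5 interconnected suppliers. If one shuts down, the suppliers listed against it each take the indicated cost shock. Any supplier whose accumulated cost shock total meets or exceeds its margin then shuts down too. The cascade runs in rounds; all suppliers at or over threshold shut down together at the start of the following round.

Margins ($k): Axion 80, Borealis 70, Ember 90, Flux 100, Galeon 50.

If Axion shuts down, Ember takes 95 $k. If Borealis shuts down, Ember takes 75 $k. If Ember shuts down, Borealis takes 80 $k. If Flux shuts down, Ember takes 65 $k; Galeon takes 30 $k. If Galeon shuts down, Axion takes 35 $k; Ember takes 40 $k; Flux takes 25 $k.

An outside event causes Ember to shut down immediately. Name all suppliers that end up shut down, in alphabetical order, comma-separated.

Borealis, Ember

Round 1 — Ember shuts down (initial).
  Borealis: +80 → 80 ≥ 70
Round 2 — Borealis shuts down.
No further shutdowns.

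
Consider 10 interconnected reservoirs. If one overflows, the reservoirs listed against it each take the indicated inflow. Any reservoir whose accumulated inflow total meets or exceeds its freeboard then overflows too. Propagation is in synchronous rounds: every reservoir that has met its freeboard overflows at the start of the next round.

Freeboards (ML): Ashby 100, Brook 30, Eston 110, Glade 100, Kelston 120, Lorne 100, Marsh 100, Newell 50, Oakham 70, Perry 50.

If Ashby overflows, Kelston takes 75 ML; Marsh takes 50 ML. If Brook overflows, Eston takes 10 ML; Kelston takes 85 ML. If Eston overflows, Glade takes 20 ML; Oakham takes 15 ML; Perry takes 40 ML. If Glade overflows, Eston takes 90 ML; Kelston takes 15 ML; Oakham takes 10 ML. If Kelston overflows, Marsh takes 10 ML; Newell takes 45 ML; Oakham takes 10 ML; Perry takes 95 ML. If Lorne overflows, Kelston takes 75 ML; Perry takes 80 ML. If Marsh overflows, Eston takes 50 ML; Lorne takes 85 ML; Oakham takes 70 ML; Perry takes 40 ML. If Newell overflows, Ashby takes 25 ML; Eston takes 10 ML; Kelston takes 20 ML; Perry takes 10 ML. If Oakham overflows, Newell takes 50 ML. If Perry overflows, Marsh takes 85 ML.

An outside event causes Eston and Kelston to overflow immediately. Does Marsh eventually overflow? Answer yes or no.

no

Round 1 — Eston, Kelston overflow (initial).
  Glade: +20 → 20 < 100
  Marsh: +10 → 10 < 100
  Newell: +45 → 45 < 50
  Oakham: +15+10 → 25 < 70
  Perry: +40+95 → 135 ≥ 50
Round 2 — Perry overflows.
  Marsh: +85 → 95 < 100
No further overflows.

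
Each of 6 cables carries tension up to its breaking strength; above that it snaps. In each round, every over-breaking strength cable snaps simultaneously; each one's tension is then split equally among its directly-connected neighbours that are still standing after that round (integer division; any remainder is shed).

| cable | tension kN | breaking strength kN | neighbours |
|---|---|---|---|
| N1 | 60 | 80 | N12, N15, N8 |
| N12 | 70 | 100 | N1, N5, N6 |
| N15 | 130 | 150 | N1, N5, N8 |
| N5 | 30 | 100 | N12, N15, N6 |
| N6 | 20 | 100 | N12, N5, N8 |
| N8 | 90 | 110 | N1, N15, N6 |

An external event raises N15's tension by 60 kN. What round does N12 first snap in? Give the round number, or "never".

3

Round 1 — N15 at 190 > 150. N15 snaps.
  N15 sheds 190 kN to N1, N5, N8: 63 each (1 lost).
    N1: 60+63 = 123 > 80
    N5: 30+63 = 93 ≤ 100
    N8: 90+63 = 153 > 110
Round 2 — N1, N8 snap.
  N1 sheds 123 kN to N12: 123 each.
    N12: 70+123 = 193 > 100
  N8 sheds 153 kN to N6: 153 each.
    N6: 20+153 = 173 > 100
Round 3 — N12, N6 snap.
  N12 sheds 193 kN to N5: 193 each.
    N5: 93+193 = 286 > 100
  N6 sheds 173 kN to N5: 173 each.
    N5: 286+173 = 459 > 100
Round 4 — N5 snaps.
  N5 sheds 459 kN: no online neighbours, lost.
No further breaks.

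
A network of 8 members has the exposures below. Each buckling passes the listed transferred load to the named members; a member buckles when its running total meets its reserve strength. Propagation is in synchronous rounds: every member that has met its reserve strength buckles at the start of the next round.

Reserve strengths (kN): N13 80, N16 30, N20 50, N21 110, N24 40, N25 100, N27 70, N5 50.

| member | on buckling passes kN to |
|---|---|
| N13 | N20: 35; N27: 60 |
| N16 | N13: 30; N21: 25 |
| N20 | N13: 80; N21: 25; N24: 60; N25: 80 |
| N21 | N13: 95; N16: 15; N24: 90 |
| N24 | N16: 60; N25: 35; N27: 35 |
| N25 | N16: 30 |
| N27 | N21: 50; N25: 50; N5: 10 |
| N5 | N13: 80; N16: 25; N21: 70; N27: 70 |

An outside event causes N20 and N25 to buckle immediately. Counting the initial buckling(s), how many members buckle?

6

Round 1 — N20, N25 buckle (initial).
  N13: +80 → 80 ≥ 80
  N16: +30 → 30 ≥ 30
  N21: +25 → 25 < 110
  N24: +60 → 60 ≥ 40
Round 2 — N13, N16, N24 buckle.
  N21: +25 → 50 < 110
  N27: +60+35 → 95 ≥ 70
Round 3 — N27 buckles.
  N21: +50 → 100 < 110
  N5: +10 → 10 < 50
No further bucklings.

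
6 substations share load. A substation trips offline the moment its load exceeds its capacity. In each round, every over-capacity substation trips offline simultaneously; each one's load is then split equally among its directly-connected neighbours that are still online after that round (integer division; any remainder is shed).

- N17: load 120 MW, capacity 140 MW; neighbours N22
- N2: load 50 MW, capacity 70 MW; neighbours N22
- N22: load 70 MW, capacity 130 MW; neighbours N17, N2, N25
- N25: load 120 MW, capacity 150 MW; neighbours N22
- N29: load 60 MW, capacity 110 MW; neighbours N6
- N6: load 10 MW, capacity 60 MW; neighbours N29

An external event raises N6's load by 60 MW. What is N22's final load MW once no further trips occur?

Round 1 — N6 at 70 > 60. N6 trips offline.
  N6 sheds 70 MW to N29: 70 each.
    N29: 60+70 = 130 > 110
Round 2 — N29 trips offline.
  N29 sheds 130 MW: no online neighbours, lost.
No further trips.

70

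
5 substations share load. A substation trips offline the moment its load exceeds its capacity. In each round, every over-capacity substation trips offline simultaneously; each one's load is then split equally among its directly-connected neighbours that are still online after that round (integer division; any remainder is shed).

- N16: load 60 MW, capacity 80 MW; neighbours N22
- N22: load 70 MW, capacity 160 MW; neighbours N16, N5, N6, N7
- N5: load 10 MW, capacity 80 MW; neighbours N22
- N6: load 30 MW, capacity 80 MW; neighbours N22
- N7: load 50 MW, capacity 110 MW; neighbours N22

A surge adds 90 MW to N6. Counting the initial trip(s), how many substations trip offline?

Round 1 — N6 at 120 > 80. N6 trips offline.
  N6 sheds 120 MW to N22: 120 each.
    N22: 70+120 = 190 > 160
Round 2 — N22 trips offline.
  N22 sheds 190 MW to N16, N5, N7: 63 each (1 lost).
    N16: 60+63 = 123 > 80
    N5: 10+63 = 73 ≤ 80
    N7: 50+63 = 113 > 110
Round 3 — N16, N7 trip offline.
  N16 sheds 123 MW: no online neighbours, lost.
  N7 sheds 113 MW: no online neighbours, lost.
No further trips.

4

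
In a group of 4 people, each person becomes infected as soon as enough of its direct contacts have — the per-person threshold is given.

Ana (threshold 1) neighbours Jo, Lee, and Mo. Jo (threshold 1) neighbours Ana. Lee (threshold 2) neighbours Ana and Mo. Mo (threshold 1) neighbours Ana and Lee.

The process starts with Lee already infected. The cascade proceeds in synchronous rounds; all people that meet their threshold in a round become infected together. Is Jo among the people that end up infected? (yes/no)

Round 1 — Lee becomes infected (initial).
Round 2 — checking thresholds:
  Ana: 1 of 3 neighbours ≥ 1, becomes infected.
  Mo: 1 of 2 neighbours ≥ 1, becomes infected.
Round 3 — checking thresholds:
  Jo: 1 of 1 neighbours ≥ 1, becomes infected.
Round 4 — no new infections; cascade stops.

yes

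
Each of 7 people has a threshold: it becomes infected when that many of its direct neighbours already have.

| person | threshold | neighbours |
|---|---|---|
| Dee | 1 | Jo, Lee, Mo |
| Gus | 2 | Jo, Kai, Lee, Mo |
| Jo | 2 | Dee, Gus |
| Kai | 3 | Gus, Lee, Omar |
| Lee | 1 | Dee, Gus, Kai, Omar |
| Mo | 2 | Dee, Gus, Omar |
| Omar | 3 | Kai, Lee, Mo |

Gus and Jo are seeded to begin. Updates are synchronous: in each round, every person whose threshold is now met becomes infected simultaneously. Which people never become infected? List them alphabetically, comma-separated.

Kai, Omar

Round 1 — Gus, Jo become infected (initial).
Round 2 — checking thresholds:
  Dee: 1 of 3 neighbours ≥ 1, becomes infected.
  Kai: 1 of 3 neighbours < 3, not yet.
  Lee: 1 of 4 neighbours ≥ 1, becomes infected.
  Mo: 1 of 3 neighbours < 2, not yet.
Round 3 — checking thresholds:
  Kai: 2 of 3 neighbours < 3, not yet.
  Mo: 2 of 3 neighbours ≥ 2, becomes infected.
  Omar: 1 of 3 neighbours < 3, not yet.
Round 4 — no new infections; cascade stops.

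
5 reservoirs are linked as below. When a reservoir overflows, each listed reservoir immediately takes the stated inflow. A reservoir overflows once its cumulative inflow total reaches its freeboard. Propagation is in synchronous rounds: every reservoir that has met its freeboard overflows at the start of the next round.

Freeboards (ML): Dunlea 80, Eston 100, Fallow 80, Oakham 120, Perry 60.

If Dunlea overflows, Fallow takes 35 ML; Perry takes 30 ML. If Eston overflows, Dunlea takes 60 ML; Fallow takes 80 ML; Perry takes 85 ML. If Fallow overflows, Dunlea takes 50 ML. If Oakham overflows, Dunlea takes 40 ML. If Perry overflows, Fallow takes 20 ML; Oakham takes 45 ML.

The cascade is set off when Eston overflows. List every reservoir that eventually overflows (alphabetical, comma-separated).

Round 1 — Eston overflows (initial).
  Dunlea: +60 → 60 < 80
  Fallow: +80 → 80 ≥ 80
  Perry: +85 → 85 ≥ 60
Round 2 — Fallow, Perry overflow.
  Dunlea: +50 → 110 ≥ 80
  Oakham: +45 → 45 < 120
Round 3 — Dunlea overflows.
No further overflows.

Dunlea, Eston, Fallow, Perry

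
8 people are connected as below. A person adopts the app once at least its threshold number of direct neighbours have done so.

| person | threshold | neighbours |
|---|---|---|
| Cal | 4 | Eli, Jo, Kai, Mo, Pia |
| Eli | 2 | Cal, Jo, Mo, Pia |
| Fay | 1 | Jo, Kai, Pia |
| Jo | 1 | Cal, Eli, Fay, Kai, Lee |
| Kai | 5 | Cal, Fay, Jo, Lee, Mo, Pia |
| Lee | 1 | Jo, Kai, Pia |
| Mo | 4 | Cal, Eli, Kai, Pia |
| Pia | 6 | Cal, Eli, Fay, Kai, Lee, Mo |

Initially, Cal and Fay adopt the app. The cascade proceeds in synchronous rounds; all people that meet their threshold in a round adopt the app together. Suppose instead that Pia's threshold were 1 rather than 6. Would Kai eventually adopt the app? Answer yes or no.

yes

With Pia's threshold at 1:
Round 1 — Cal, Fay adopt the app (initial).
Round 2 — checking thresholds:
  Eli: 1 of 4 neighbours < 2, below threshold.
  Jo: 2 of 5 neighbours ≥ 1, adopts the app.
  Kai: 2 of 6 neighbours < 5, below threshold.
  Mo: 1 of 4 neighbours < 4, below threshold.
  Pia: 2 of 6 neighbours ≥ 1, adopts the app.
Round 3 — checking thresholds:
  Eli: 3 of 4 neighbours ≥ 2, adopts the app.
  Kai: 4 of 6 neighbours < 5, below threshold.
  Lee: 2 of 3 neighbours ≥ 1, adopts the app.
  Mo: 2 of 4 neighbours < 4, below threshold.
Round 4 — checking thresholds:
  Kai: 5 of 6 neighbours ≥ 5, adopts the app.
  Mo: 3 of 4 neighbours < 4, below threshold.
Round 5 — checking thresholds:
  Mo: 4 of 4 neighbours ≥ 4, adopts the app.
Round 6 — no new adoptions; cascade stops.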